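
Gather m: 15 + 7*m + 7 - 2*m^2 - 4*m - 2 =-2*m^2 + 3*m + 20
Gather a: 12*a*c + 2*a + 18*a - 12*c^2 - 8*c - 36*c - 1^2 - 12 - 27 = a*(12*c + 20) - 12*c^2 - 44*c - 40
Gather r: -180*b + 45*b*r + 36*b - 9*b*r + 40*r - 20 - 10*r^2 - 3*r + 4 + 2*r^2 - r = -144*b - 8*r^2 + r*(36*b + 36) - 16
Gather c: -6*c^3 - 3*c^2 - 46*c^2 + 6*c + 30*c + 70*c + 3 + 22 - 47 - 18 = -6*c^3 - 49*c^2 + 106*c - 40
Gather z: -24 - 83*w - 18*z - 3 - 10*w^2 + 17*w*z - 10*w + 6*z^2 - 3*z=-10*w^2 - 93*w + 6*z^2 + z*(17*w - 21) - 27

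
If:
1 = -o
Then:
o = -1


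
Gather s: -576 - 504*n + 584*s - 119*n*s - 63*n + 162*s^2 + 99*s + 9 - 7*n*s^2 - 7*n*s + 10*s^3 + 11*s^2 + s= -567*n + 10*s^3 + s^2*(173 - 7*n) + s*(684 - 126*n) - 567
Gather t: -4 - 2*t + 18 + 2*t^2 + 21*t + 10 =2*t^2 + 19*t + 24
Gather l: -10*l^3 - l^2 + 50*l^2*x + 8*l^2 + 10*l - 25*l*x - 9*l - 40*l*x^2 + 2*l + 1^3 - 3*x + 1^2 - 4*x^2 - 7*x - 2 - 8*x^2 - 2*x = -10*l^3 + l^2*(50*x + 7) + l*(-40*x^2 - 25*x + 3) - 12*x^2 - 12*x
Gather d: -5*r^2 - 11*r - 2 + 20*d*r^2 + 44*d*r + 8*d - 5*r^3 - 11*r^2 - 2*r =d*(20*r^2 + 44*r + 8) - 5*r^3 - 16*r^2 - 13*r - 2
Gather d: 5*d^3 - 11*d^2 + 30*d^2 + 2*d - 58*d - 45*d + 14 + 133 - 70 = 5*d^3 + 19*d^2 - 101*d + 77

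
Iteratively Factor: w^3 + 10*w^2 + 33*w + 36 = (w + 3)*(w^2 + 7*w + 12) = (w + 3)*(w + 4)*(w + 3)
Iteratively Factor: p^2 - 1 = (p + 1)*(p - 1)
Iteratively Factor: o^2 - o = (o - 1)*(o)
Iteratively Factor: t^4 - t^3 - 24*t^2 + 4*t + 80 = (t - 5)*(t^3 + 4*t^2 - 4*t - 16) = (t - 5)*(t + 2)*(t^2 + 2*t - 8) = (t - 5)*(t - 2)*(t + 2)*(t + 4)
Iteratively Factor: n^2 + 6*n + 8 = (n + 2)*(n + 4)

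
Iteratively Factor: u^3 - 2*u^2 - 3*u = (u + 1)*(u^2 - 3*u) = (u - 3)*(u + 1)*(u)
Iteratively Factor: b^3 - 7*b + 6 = (b + 3)*(b^2 - 3*b + 2) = (b - 1)*(b + 3)*(b - 2)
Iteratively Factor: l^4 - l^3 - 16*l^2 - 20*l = (l)*(l^3 - l^2 - 16*l - 20) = l*(l - 5)*(l^2 + 4*l + 4) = l*(l - 5)*(l + 2)*(l + 2)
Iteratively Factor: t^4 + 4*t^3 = (t)*(t^3 + 4*t^2) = t*(t + 4)*(t^2) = t^2*(t + 4)*(t)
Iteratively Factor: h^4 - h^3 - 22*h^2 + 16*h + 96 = (h - 4)*(h^3 + 3*h^2 - 10*h - 24) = (h - 4)*(h + 4)*(h^2 - h - 6) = (h - 4)*(h + 2)*(h + 4)*(h - 3)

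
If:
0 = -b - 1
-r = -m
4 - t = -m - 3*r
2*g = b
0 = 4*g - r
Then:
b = -1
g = -1/2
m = -2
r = -2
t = -4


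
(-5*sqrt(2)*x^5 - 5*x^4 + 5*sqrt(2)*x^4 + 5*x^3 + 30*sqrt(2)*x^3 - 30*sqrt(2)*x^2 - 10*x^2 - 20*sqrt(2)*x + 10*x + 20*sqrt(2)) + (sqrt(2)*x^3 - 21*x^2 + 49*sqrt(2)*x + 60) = -5*sqrt(2)*x^5 - 5*x^4 + 5*sqrt(2)*x^4 + 5*x^3 + 31*sqrt(2)*x^3 - 30*sqrt(2)*x^2 - 31*x^2 + 10*x + 29*sqrt(2)*x + 20*sqrt(2) + 60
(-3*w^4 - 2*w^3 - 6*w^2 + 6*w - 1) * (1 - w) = 3*w^5 - w^4 + 4*w^3 - 12*w^2 + 7*w - 1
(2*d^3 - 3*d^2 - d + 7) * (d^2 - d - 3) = 2*d^5 - 5*d^4 - 4*d^3 + 17*d^2 - 4*d - 21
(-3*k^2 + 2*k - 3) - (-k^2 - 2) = -2*k^2 + 2*k - 1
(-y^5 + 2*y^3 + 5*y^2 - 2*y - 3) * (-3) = 3*y^5 - 6*y^3 - 15*y^2 + 6*y + 9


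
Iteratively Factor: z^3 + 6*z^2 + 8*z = (z + 2)*(z^2 + 4*z) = z*(z + 2)*(z + 4)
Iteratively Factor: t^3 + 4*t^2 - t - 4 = (t - 1)*(t^2 + 5*t + 4) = (t - 1)*(t + 4)*(t + 1)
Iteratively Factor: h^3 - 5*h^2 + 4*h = (h - 1)*(h^2 - 4*h) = (h - 4)*(h - 1)*(h)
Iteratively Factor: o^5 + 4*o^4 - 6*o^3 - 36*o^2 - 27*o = (o + 3)*(o^4 + o^3 - 9*o^2 - 9*o) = (o - 3)*(o + 3)*(o^3 + 4*o^2 + 3*o) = (o - 3)*(o + 3)^2*(o^2 + o) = o*(o - 3)*(o + 3)^2*(o + 1)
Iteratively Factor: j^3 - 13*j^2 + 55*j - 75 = (j - 5)*(j^2 - 8*j + 15) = (j - 5)^2*(j - 3)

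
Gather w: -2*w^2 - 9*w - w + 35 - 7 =-2*w^2 - 10*w + 28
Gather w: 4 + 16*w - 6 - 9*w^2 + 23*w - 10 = -9*w^2 + 39*w - 12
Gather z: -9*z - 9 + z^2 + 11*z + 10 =z^2 + 2*z + 1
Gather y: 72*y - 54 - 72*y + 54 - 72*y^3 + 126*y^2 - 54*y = -72*y^3 + 126*y^2 - 54*y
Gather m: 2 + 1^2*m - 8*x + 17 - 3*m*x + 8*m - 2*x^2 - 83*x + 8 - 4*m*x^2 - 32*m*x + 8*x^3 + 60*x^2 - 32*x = m*(-4*x^2 - 35*x + 9) + 8*x^3 + 58*x^2 - 123*x + 27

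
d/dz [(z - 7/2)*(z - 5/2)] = 2*z - 6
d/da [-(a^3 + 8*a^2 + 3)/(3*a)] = -2*a/3 - 8/3 + a^(-2)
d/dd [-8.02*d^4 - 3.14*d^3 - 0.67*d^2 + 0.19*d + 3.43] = -32.08*d^3 - 9.42*d^2 - 1.34*d + 0.19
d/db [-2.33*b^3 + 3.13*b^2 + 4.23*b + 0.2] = -6.99*b^2 + 6.26*b + 4.23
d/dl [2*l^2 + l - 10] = 4*l + 1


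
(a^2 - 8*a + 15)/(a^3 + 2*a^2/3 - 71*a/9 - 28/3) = 9*(a - 5)/(9*a^2 + 33*a + 28)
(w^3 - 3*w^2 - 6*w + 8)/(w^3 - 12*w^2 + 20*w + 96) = (w^2 - 5*w + 4)/(w^2 - 14*w + 48)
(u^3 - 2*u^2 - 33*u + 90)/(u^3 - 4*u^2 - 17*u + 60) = (u + 6)/(u + 4)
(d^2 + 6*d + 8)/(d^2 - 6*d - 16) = (d + 4)/(d - 8)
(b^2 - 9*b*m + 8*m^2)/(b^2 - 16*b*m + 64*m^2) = (b - m)/(b - 8*m)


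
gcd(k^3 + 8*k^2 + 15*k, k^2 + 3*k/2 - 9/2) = k + 3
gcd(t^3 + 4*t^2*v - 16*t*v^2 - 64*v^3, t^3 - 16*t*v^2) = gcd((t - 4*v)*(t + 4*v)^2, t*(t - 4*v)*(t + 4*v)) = t^2 - 16*v^2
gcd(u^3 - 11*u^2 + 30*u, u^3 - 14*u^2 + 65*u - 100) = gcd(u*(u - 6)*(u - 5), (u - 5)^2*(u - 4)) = u - 5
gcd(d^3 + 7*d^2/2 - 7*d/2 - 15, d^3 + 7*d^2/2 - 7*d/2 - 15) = d^3 + 7*d^2/2 - 7*d/2 - 15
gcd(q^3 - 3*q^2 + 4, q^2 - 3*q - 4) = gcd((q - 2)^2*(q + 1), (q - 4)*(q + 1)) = q + 1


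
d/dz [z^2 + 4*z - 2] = 2*z + 4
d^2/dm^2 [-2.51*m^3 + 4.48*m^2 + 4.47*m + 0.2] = 8.96 - 15.06*m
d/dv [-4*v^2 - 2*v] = -8*v - 2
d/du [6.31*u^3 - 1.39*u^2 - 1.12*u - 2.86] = 18.93*u^2 - 2.78*u - 1.12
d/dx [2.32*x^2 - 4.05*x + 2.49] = 4.64*x - 4.05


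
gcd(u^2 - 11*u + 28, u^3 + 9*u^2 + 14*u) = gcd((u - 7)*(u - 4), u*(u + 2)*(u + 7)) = 1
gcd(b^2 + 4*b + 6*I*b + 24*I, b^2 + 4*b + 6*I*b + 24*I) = b^2 + b*(4 + 6*I) + 24*I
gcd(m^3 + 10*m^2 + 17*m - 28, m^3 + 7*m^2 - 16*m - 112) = m^2 + 11*m + 28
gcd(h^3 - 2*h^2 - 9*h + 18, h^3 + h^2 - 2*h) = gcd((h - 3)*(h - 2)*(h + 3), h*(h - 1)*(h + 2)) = 1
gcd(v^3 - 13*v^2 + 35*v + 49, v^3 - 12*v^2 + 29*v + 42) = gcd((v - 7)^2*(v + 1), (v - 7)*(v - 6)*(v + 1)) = v^2 - 6*v - 7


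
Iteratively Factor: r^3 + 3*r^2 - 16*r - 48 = (r + 3)*(r^2 - 16) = (r - 4)*(r + 3)*(r + 4)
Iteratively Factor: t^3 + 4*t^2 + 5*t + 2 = (t + 1)*(t^2 + 3*t + 2) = (t + 1)^2*(t + 2)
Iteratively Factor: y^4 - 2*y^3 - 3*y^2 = (y + 1)*(y^3 - 3*y^2) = (y - 3)*(y + 1)*(y^2) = y*(y - 3)*(y + 1)*(y)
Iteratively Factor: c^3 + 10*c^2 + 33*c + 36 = (c + 3)*(c^2 + 7*c + 12) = (c + 3)^2*(c + 4)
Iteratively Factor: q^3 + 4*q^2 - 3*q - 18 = (q + 3)*(q^2 + q - 6) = (q + 3)^2*(q - 2)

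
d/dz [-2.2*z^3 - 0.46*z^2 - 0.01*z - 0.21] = -6.6*z^2 - 0.92*z - 0.01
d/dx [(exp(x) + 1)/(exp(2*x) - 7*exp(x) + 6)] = (-(exp(x) + 1)*(2*exp(x) - 7) + exp(2*x) - 7*exp(x) + 6)*exp(x)/(exp(2*x) - 7*exp(x) + 6)^2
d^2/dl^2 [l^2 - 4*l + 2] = 2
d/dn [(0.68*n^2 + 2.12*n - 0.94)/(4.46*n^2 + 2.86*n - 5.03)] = (-7.5104*n^2 + 1.544*n - 7.9752)/(19.8916*n^4 + 25.5112*n^3 - 36.688*n^2 - 28.7716*n + 25.3009)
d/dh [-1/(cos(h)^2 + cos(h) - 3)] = -(2*cos(h) + 1)*sin(h)/(cos(h)^2 + cos(h) - 3)^2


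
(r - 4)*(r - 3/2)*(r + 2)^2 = r^4 - 3*r^3/2 - 12*r^2 + 2*r + 24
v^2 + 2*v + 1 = (v + 1)^2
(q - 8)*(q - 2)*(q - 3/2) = q^3 - 23*q^2/2 + 31*q - 24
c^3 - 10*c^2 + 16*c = c*(c - 8)*(c - 2)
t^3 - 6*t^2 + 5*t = t*(t - 5)*(t - 1)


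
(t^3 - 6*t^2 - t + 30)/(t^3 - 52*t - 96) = (t^2 - 8*t + 15)/(t^2 - 2*t - 48)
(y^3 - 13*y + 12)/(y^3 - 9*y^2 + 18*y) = (y^2 + 3*y - 4)/(y*(y - 6))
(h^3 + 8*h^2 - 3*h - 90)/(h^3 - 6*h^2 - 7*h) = (-h^3 - 8*h^2 + 3*h + 90)/(h*(-h^2 + 6*h + 7))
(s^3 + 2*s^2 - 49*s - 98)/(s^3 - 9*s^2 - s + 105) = (s^2 + 9*s + 14)/(s^2 - 2*s - 15)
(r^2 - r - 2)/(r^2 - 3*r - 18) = (-r^2 + r + 2)/(-r^2 + 3*r + 18)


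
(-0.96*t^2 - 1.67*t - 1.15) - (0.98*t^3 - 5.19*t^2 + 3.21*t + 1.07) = -0.98*t^3 + 4.23*t^2 - 4.88*t - 2.22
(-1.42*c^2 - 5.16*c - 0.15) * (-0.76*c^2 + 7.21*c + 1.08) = 1.0792*c^4 - 6.3166*c^3 - 38.6232*c^2 - 6.6543*c - 0.162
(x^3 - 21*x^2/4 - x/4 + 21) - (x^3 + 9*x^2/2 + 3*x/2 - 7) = -39*x^2/4 - 7*x/4 + 28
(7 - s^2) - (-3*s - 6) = -s^2 + 3*s + 13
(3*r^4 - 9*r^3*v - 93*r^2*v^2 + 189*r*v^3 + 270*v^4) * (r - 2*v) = 3*r^5 - 15*r^4*v - 75*r^3*v^2 + 375*r^2*v^3 - 108*r*v^4 - 540*v^5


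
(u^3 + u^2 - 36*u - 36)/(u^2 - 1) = (u^2 - 36)/(u - 1)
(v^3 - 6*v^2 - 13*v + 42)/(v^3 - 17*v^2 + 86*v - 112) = (v + 3)/(v - 8)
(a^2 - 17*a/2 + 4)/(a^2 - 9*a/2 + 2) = (a - 8)/(a - 4)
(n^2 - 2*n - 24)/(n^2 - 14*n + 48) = (n + 4)/(n - 8)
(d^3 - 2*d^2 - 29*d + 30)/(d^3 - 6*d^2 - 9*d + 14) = (d^2 - d - 30)/(d^2 - 5*d - 14)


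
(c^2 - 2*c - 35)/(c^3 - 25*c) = (c - 7)/(c*(c - 5))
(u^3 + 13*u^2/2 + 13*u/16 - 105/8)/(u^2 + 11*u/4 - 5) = (4*u^2 + 31*u + 42)/(4*(u + 4))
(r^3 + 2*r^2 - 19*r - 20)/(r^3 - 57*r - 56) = (r^2 + r - 20)/(r^2 - r - 56)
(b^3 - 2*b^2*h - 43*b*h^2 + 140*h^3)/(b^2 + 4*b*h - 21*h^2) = (b^2 - 9*b*h + 20*h^2)/(b - 3*h)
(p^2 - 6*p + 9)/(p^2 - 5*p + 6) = (p - 3)/(p - 2)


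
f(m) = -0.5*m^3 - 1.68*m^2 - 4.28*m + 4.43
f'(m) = -1.5*m^2 - 3.36*m - 4.28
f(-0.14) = 5.00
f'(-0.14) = -3.84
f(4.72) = -105.78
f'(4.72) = -53.56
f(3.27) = -45.01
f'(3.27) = -31.31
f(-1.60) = 9.03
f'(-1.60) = -2.74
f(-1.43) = 8.58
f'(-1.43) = -2.54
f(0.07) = 4.12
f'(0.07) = -4.52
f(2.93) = -35.11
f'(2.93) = -27.00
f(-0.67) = 6.69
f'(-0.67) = -2.70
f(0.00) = 4.43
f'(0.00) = -4.28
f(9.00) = -534.67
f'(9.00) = -156.02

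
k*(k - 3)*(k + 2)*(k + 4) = k^4 + 3*k^3 - 10*k^2 - 24*k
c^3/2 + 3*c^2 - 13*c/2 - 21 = (c/2 + 1)*(c - 3)*(c + 7)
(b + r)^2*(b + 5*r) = b^3 + 7*b^2*r + 11*b*r^2 + 5*r^3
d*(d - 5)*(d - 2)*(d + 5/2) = d^4 - 9*d^3/2 - 15*d^2/2 + 25*d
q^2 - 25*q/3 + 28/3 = (q - 7)*(q - 4/3)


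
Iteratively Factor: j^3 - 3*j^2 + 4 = (j - 2)*(j^2 - j - 2) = (j - 2)^2*(j + 1)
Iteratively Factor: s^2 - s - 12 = (s + 3)*(s - 4)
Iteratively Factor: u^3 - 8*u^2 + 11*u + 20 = (u - 4)*(u^2 - 4*u - 5) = (u - 5)*(u - 4)*(u + 1)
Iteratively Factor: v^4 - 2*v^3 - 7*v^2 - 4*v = (v + 1)*(v^3 - 3*v^2 - 4*v) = v*(v + 1)*(v^2 - 3*v - 4) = v*(v - 4)*(v + 1)*(v + 1)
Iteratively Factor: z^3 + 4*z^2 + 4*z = (z + 2)*(z^2 + 2*z) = z*(z + 2)*(z + 2)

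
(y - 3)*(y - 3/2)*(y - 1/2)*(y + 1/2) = y^4 - 9*y^3/2 + 17*y^2/4 + 9*y/8 - 9/8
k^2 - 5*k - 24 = (k - 8)*(k + 3)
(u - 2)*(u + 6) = u^2 + 4*u - 12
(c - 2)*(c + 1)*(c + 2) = c^3 + c^2 - 4*c - 4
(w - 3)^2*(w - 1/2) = w^3 - 13*w^2/2 + 12*w - 9/2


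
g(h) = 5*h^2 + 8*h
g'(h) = 10*h + 8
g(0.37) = 3.64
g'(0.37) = 11.70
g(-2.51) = 11.42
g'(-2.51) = -17.10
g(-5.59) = 111.52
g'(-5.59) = -47.90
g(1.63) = 26.32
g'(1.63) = 24.30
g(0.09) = 0.76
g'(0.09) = 8.90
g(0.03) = 0.24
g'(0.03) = 8.30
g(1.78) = 30.08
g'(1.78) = 25.80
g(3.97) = 110.56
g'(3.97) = 47.70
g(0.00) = 0.00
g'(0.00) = 8.00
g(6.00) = 228.00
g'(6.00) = 68.00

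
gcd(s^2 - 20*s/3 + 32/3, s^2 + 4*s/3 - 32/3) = s - 8/3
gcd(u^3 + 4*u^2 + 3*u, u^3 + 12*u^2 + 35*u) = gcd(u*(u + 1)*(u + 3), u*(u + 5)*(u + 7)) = u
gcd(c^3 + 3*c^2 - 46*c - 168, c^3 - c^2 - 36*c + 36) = c + 6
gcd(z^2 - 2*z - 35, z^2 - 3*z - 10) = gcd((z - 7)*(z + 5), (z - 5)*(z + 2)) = 1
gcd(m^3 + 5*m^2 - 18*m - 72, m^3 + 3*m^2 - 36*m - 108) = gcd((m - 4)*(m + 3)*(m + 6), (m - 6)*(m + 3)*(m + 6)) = m^2 + 9*m + 18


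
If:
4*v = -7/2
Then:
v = -7/8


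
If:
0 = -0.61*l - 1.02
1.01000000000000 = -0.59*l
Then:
No Solution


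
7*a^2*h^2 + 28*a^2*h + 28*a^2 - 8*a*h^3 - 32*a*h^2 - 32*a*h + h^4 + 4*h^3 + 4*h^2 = (-7*a + h)*(-a + h)*(h + 2)^2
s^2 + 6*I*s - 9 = (s + 3*I)^2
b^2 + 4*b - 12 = (b - 2)*(b + 6)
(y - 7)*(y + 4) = y^2 - 3*y - 28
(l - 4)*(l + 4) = l^2 - 16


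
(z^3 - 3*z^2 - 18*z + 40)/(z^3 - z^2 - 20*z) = (z - 2)/z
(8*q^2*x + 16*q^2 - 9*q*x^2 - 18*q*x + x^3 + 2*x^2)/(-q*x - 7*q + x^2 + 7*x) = (-8*q*x - 16*q + x^2 + 2*x)/(x + 7)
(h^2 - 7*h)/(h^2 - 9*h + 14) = h/(h - 2)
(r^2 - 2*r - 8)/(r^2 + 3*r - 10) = (r^2 - 2*r - 8)/(r^2 + 3*r - 10)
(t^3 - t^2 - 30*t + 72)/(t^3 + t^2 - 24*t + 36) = (t - 4)/(t - 2)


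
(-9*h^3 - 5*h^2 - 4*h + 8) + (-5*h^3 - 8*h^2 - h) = -14*h^3 - 13*h^2 - 5*h + 8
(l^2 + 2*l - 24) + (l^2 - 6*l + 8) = 2*l^2 - 4*l - 16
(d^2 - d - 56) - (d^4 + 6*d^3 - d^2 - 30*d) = -d^4 - 6*d^3 + 2*d^2 + 29*d - 56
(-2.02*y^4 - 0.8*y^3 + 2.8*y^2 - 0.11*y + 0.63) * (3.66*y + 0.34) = -7.3932*y^5 - 3.6148*y^4 + 9.976*y^3 + 0.5494*y^2 + 2.2684*y + 0.2142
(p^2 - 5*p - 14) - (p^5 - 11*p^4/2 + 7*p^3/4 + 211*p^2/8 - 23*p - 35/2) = -p^5 + 11*p^4/2 - 7*p^3/4 - 203*p^2/8 + 18*p + 7/2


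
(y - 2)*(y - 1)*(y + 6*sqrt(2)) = y^3 - 3*y^2 + 6*sqrt(2)*y^2 - 18*sqrt(2)*y + 2*y + 12*sqrt(2)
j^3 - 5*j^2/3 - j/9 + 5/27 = (j - 5/3)*(j - 1/3)*(j + 1/3)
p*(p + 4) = p^2 + 4*p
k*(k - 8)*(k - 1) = k^3 - 9*k^2 + 8*k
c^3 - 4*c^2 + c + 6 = (c - 3)*(c - 2)*(c + 1)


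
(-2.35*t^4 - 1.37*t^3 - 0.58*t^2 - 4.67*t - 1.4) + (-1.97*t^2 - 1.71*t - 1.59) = -2.35*t^4 - 1.37*t^3 - 2.55*t^2 - 6.38*t - 2.99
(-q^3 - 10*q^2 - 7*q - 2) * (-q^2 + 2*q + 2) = q^5 + 8*q^4 - 15*q^3 - 32*q^2 - 18*q - 4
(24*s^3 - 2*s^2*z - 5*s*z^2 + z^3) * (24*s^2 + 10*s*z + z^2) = 576*s^5 + 192*s^4*z - 116*s^3*z^2 - 28*s^2*z^3 + 5*s*z^4 + z^5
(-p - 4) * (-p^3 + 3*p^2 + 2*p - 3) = p^4 + p^3 - 14*p^2 - 5*p + 12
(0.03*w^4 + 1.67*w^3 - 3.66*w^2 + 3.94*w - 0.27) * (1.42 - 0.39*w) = -0.0117*w^5 - 0.6087*w^4 + 3.7988*w^3 - 6.7338*w^2 + 5.7001*w - 0.3834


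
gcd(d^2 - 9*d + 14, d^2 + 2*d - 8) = d - 2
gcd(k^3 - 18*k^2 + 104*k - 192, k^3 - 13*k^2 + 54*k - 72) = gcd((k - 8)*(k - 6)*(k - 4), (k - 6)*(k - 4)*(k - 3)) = k^2 - 10*k + 24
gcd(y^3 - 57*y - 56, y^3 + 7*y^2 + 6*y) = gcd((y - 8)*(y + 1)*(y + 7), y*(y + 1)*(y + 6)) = y + 1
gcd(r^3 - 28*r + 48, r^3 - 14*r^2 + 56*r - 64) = r^2 - 6*r + 8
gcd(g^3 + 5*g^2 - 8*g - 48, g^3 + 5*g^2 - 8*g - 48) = g^3 + 5*g^2 - 8*g - 48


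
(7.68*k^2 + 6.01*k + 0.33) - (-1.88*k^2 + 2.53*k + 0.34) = 9.56*k^2 + 3.48*k - 0.01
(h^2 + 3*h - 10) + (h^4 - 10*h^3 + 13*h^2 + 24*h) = h^4 - 10*h^3 + 14*h^2 + 27*h - 10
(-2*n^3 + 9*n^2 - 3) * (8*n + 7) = -16*n^4 + 58*n^3 + 63*n^2 - 24*n - 21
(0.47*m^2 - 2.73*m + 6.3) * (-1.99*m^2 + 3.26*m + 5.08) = -0.9353*m^4 + 6.9649*m^3 - 19.0492*m^2 + 6.6696*m + 32.004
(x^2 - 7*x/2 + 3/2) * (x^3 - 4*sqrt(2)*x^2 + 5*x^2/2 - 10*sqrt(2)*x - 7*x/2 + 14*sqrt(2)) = x^5 - 4*sqrt(2)*x^4 - x^4 - 43*x^3/4 + 4*sqrt(2)*x^3 + 16*x^2 + 43*sqrt(2)*x^2 - 64*sqrt(2)*x - 21*x/4 + 21*sqrt(2)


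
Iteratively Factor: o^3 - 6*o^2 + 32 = (o - 4)*(o^2 - 2*o - 8) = (o - 4)*(o + 2)*(o - 4)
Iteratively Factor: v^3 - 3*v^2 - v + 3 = (v - 3)*(v^2 - 1) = (v - 3)*(v - 1)*(v + 1)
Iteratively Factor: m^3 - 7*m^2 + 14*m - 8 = (m - 4)*(m^2 - 3*m + 2) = (m - 4)*(m - 2)*(m - 1)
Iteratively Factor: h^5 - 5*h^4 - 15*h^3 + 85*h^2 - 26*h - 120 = (h + 4)*(h^4 - 9*h^3 + 21*h^2 + h - 30) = (h + 1)*(h + 4)*(h^3 - 10*h^2 + 31*h - 30) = (h - 3)*(h + 1)*(h + 4)*(h^2 - 7*h + 10) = (h - 3)*(h - 2)*(h + 1)*(h + 4)*(h - 5)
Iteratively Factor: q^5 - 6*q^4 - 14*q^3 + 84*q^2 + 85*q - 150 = (q + 2)*(q^4 - 8*q^3 + 2*q^2 + 80*q - 75) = (q - 5)*(q + 2)*(q^3 - 3*q^2 - 13*q + 15) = (q - 5)^2*(q + 2)*(q^2 + 2*q - 3) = (q - 5)^2*(q - 1)*(q + 2)*(q + 3)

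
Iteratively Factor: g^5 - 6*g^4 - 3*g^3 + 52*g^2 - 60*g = (g - 2)*(g^4 - 4*g^3 - 11*g^2 + 30*g) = (g - 2)^2*(g^3 - 2*g^2 - 15*g) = (g - 5)*(g - 2)^2*(g^2 + 3*g) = (g - 5)*(g - 2)^2*(g + 3)*(g)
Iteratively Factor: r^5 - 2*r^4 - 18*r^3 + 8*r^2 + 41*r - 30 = (r + 3)*(r^4 - 5*r^3 - 3*r^2 + 17*r - 10) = (r + 2)*(r + 3)*(r^3 - 7*r^2 + 11*r - 5) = (r - 1)*(r + 2)*(r + 3)*(r^2 - 6*r + 5) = (r - 5)*(r - 1)*(r + 2)*(r + 3)*(r - 1)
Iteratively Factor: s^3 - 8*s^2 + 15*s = (s - 5)*(s^2 - 3*s) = (s - 5)*(s - 3)*(s)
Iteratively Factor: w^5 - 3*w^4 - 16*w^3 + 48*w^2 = (w)*(w^4 - 3*w^3 - 16*w^2 + 48*w) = w*(w + 4)*(w^3 - 7*w^2 + 12*w) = w*(w - 4)*(w + 4)*(w^2 - 3*w) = w*(w - 4)*(w - 3)*(w + 4)*(w)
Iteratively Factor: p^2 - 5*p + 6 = (p - 2)*(p - 3)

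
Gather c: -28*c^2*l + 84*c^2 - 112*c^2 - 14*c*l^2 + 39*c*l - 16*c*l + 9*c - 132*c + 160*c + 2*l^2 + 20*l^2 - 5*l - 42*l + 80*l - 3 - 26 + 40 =c^2*(-28*l - 28) + c*(-14*l^2 + 23*l + 37) + 22*l^2 + 33*l + 11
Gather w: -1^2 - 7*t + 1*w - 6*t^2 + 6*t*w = -6*t^2 - 7*t + w*(6*t + 1) - 1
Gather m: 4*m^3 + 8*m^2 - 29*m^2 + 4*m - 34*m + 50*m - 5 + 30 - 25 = 4*m^3 - 21*m^2 + 20*m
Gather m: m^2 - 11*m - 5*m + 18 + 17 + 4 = m^2 - 16*m + 39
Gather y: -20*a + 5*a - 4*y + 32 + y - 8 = -15*a - 3*y + 24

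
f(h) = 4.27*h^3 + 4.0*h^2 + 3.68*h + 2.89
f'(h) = 12.81*h^2 + 8.0*h + 3.68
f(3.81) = 311.13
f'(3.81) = 220.11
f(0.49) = 6.16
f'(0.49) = 10.68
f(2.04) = 63.29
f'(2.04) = 73.31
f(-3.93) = -208.98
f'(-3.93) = 170.09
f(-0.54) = 1.40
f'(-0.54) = 3.10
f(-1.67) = -11.99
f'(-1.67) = 26.05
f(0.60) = 7.46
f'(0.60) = 13.09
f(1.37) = 26.42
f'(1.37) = 38.68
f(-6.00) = -797.51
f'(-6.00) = 416.84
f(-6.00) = -797.51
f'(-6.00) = 416.84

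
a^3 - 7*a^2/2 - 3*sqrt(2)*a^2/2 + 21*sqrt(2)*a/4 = a*(a - 7/2)*(a - 3*sqrt(2)/2)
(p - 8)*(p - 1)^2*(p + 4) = p^4 - 6*p^3 - 23*p^2 + 60*p - 32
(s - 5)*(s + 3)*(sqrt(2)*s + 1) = sqrt(2)*s^3 - 2*sqrt(2)*s^2 + s^2 - 15*sqrt(2)*s - 2*s - 15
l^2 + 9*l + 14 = (l + 2)*(l + 7)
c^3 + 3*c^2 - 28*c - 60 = (c - 5)*(c + 2)*(c + 6)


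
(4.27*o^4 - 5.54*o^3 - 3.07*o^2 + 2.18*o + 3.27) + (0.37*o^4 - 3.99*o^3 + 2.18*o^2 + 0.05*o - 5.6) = 4.64*o^4 - 9.53*o^3 - 0.89*o^2 + 2.23*o - 2.33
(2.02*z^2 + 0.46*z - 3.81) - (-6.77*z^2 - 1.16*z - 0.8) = 8.79*z^2 + 1.62*z - 3.01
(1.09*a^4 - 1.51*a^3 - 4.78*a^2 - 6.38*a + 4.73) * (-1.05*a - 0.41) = -1.1445*a^5 + 1.1386*a^4 + 5.6381*a^3 + 8.6588*a^2 - 2.3507*a - 1.9393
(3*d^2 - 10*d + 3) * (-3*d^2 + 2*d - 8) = -9*d^4 + 36*d^3 - 53*d^2 + 86*d - 24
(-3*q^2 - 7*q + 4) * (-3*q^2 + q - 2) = 9*q^4 + 18*q^3 - 13*q^2 + 18*q - 8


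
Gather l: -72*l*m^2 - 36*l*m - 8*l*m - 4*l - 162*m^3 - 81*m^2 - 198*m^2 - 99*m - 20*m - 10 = l*(-72*m^2 - 44*m - 4) - 162*m^3 - 279*m^2 - 119*m - 10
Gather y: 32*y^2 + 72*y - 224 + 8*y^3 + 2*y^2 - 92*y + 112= 8*y^3 + 34*y^2 - 20*y - 112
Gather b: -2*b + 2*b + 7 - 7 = 0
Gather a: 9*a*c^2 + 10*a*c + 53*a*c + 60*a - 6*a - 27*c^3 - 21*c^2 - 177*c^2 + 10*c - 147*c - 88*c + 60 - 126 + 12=a*(9*c^2 + 63*c + 54) - 27*c^3 - 198*c^2 - 225*c - 54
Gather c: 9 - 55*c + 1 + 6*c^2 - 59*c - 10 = 6*c^2 - 114*c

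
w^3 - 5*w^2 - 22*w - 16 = (w - 8)*(w + 1)*(w + 2)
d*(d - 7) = d^2 - 7*d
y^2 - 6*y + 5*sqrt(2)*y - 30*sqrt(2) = (y - 6)*(y + 5*sqrt(2))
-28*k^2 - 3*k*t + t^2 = (-7*k + t)*(4*k + t)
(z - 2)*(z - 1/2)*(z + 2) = z^3 - z^2/2 - 4*z + 2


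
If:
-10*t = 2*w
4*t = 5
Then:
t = 5/4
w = -25/4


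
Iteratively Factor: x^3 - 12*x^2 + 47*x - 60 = (x - 4)*(x^2 - 8*x + 15) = (x - 5)*(x - 4)*(x - 3)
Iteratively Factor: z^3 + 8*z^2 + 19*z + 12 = (z + 3)*(z^2 + 5*z + 4) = (z + 1)*(z + 3)*(z + 4)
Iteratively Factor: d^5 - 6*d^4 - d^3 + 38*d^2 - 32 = (d - 4)*(d^4 - 2*d^3 - 9*d^2 + 2*d + 8) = (d - 4)^2*(d^3 + 2*d^2 - d - 2) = (d - 4)^2*(d - 1)*(d^2 + 3*d + 2) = (d - 4)^2*(d - 1)*(d + 2)*(d + 1)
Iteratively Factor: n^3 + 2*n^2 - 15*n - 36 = (n + 3)*(n^2 - n - 12) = (n - 4)*(n + 3)*(n + 3)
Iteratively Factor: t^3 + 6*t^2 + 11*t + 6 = (t + 1)*(t^2 + 5*t + 6) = (t + 1)*(t + 3)*(t + 2)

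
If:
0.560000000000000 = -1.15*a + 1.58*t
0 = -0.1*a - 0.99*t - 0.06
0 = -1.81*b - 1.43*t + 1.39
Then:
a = -0.50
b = 0.78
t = -0.01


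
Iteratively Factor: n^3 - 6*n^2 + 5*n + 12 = (n - 3)*(n^2 - 3*n - 4) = (n - 3)*(n + 1)*(n - 4)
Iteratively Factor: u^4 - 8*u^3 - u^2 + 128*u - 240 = (u + 4)*(u^3 - 12*u^2 + 47*u - 60) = (u - 4)*(u + 4)*(u^2 - 8*u + 15) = (u - 4)*(u - 3)*(u + 4)*(u - 5)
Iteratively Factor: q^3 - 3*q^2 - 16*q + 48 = (q - 3)*(q^2 - 16) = (q - 3)*(q + 4)*(q - 4)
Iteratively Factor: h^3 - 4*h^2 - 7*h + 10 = (h - 5)*(h^2 + h - 2) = (h - 5)*(h + 2)*(h - 1)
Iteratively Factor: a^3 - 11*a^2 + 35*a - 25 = (a - 1)*(a^2 - 10*a + 25) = (a - 5)*(a - 1)*(a - 5)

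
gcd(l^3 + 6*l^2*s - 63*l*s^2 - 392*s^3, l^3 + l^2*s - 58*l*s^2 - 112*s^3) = -l^2 + l*s + 56*s^2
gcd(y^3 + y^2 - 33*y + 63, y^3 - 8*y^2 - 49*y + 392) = y + 7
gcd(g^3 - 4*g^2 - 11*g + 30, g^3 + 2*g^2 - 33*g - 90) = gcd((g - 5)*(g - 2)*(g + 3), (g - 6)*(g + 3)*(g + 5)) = g + 3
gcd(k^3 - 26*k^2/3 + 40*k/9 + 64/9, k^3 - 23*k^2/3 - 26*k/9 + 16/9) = k^2 - 22*k/3 - 16/3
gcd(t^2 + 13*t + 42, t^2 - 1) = 1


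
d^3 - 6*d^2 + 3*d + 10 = (d - 5)*(d - 2)*(d + 1)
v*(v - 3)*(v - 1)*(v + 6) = v^4 + 2*v^3 - 21*v^2 + 18*v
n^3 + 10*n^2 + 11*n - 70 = (n - 2)*(n + 5)*(n + 7)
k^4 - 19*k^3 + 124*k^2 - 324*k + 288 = (k - 8)*(k - 6)*(k - 3)*(k - 2)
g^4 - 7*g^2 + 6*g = g*(g - 2)*(g - 1)*(g + 3)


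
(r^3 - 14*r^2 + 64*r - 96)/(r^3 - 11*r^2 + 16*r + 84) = (r^2 - 8*r + 16)/(r^2 - 5*r - 14)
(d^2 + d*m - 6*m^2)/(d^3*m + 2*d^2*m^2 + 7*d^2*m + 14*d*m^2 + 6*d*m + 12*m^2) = (d^2 + d*m - 6*m^2)/(m*(d^3 + 2*d^2*m + 7*d^2 + 14*d*m + 6*d + 12*m))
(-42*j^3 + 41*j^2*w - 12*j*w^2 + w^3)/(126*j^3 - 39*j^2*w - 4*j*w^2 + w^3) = (-2*j + w)/(6*j + w)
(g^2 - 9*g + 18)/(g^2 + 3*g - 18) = (g - 6)/(g + 6)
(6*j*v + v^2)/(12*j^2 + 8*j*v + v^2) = v/(2*j + v)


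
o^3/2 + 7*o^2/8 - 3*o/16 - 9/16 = (o/2 + 1/2)*(o - 3/4)*(o + 3/2)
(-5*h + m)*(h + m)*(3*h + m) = -15*h^3 - 17*h^2*m - h*m^2 + m^3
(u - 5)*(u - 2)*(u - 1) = u^3 - 8*u^2 + 17*u - 10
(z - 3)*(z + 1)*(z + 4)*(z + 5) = z^4 + 7*z^3 - z^2 - 67*z - 60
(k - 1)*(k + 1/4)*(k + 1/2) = k^3 - k^2/4 - 5*k/8 - 1/8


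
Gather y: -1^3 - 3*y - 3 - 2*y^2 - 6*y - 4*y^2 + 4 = -6*y^2 - 9*y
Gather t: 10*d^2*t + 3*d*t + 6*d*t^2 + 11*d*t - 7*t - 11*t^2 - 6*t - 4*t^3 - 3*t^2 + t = -4*t^3 + t^2*(6*d - 14) + t*(10*d^2 + 14*d - 12)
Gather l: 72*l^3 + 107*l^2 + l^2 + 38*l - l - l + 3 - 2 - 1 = 72*l^3 + 108*l^2 + 36*l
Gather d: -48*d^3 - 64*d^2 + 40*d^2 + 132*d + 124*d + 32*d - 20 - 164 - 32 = -48*d^3 - 24*d^2 + 288*d - 216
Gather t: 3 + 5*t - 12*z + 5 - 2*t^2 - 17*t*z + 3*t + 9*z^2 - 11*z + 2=-2*t^2 + t*(8 - 17*z) + 9*z^2 - 23*z + 10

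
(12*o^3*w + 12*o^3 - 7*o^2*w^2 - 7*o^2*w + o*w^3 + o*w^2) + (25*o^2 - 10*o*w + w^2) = 12*o^3*w + 12*o^3 - 7*o^2*w^2 - 7*o^2*w + 25*o^2 + o*w^3 + o*w^2 - 10*o*w + w^2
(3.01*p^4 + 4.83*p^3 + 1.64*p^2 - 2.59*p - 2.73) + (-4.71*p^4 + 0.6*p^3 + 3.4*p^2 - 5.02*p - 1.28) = -1.7*p^4 + 5.43*p^3 + 5.04*p^2 - 7.61*p - 4.01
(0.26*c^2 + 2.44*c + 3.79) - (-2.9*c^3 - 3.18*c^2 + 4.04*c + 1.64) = 2.9*c^3 + 3.44*c^2 - 1.6*c + 2.15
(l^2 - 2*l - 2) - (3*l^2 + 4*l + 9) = -2*l^2 - 6*l - 11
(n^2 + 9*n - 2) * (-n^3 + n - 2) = -n^5 - 9*n^4 + 3*n^3 + 7*n^2 - 20*n + 4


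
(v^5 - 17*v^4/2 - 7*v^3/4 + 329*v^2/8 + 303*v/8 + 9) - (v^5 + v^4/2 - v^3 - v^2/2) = -9*v^4 - 3*v^3/4 + 333*v^2/8 + 303*v/8 + 9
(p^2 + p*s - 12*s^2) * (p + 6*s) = p^3 + 7*p^2*s - 6*p*s^2 - 72*s^3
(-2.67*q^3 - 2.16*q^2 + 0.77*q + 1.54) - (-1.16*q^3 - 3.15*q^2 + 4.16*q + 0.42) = -1.51*q^3 + 0.99*q^2 - 3.39*q + 1.12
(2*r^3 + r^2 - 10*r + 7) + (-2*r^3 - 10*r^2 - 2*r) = -9*r^2 - 12*r + 7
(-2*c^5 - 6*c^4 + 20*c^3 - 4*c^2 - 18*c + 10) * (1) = -2*c^5 - 6*c^4 + 20*c^3 - 4*c^2 - 18*c + 10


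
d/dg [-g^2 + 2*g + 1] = 2 - 2*g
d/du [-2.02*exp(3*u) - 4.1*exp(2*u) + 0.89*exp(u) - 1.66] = (-6.06*exp(2*u) - 8.2*exp(u) + 0.89)*exp(u)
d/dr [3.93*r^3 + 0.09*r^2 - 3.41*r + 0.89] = 11.79*r^2 + 0.18*r - 3.41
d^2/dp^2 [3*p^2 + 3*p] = 6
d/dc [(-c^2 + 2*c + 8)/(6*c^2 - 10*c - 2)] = (-c^2 - 46*c + 38)/(2*(9*c^4 - 30*c^3 + 19*c^2 + 10*c + 1))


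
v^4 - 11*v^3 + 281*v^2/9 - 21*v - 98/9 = (v - 7)*(v - 7/3)*(v - 2)*(v + 1/3)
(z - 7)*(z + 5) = z^2 - 2*z - 35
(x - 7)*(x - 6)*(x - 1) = x^3 - 14*x^2 + 55*x - 42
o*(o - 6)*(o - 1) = o^3 - 7*o^2 + 6*o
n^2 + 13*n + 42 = (n + 6)*(n + 7)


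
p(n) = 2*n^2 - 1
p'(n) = 4*n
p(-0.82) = 0.34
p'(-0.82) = -3.28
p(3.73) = 26.83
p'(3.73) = 14.92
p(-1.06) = 1.25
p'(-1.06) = -4.24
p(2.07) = 7.57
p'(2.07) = 8.28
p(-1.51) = 3.56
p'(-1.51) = -6.04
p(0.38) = -0.71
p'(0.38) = 1.52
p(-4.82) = 45.46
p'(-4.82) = -19.28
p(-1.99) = 6.92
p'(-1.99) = -7.96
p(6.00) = 71.00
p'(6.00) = 24.00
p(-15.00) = 449.00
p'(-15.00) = -60.00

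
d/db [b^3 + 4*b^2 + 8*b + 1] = 3*b^2 + 8*b + 8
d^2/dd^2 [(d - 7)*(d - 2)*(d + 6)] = 6*d - 6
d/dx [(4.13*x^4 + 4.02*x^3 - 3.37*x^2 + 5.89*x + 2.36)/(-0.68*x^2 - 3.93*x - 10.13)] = (-5.6168*x^5 - 51.4263*x^4 - 198.9448*x^3 - 104.9185*x^2 + 71.4858*x - 50.3909)/(0.4624*x^4 + 5.3448*x^3 + 29.2217*x^2 + 79.6218*x + 102.6169)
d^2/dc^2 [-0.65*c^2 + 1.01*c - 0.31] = -1.30000000000000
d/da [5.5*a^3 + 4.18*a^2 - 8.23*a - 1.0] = 16.5*a^2 + 8.36*a - 8.23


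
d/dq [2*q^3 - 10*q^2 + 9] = 2*q*(3*q - 10)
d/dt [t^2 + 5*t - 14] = 2*t + 5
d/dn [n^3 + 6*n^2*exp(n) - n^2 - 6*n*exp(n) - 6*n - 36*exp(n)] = 6*n^2*exp(n) + 3*n^2 + 6*n*exp(n) - 2*n - 42*exp(n) - 6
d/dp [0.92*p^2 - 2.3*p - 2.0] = 1.84*p - 2.3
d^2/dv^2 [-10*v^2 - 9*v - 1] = -20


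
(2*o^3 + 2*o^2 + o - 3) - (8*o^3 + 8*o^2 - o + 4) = -6*o^3 - 6*o^2 + 2*o - 7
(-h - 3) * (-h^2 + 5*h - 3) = h^3 - 2*h^2 - 12*h + 9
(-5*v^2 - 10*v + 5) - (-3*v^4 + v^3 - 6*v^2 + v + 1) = 3*v^4 - v^3 + v^2 - 11*v + 4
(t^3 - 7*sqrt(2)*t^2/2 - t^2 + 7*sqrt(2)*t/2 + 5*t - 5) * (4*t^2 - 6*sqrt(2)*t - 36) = 4*t^5 - 20*sqrt(2)*t^4 - 4*t^4 + 26*t^3 + 20*sqrt(2)*t^3 - 26*t^2 + 96*sqrt(2)*t^2 - 180*t - 96*sqrt(2)*t + 180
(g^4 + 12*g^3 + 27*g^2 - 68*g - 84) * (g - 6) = g^5 + 6*g^4 - 45*g^3 - 230*g^2 + 324*g + 504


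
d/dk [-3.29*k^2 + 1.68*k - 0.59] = 1.68 - 6.58*k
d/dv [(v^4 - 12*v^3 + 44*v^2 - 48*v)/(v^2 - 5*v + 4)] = (2*v^3 - 11*v^2 + 16*v - 12)/(v^2 - 2*v + 1)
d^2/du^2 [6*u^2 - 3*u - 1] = 12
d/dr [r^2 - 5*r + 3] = 2*r - 5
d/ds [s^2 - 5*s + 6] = 2*s - 5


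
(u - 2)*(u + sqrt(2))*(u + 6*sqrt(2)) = u^3 - 2*u^2 + 7*sqrt(2)*u^2 - 14*sqrt(2)*u + 12*u - 24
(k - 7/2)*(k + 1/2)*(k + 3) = k^3 - 43*k/4 - 21/4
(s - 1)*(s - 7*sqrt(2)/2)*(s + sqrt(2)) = s^3 - 5*sqrt(2)*s^2/2 - s^2 - 7*s + 5*sqrt(2)*s/2 + 7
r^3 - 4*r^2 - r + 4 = (r - 4)*(r - 1)*(r + 1)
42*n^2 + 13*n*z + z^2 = (6*n + z)*(7*n + z)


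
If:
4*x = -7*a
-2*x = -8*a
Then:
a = 0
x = 0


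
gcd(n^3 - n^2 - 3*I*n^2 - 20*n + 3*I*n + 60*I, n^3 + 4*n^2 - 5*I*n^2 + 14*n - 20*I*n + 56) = n + 4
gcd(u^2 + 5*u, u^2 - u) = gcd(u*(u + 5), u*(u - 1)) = u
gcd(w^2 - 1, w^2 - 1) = w^2 - 1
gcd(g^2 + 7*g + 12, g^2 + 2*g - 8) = g + 4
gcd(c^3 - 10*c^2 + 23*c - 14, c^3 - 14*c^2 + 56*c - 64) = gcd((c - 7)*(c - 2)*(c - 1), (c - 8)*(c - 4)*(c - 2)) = c - 2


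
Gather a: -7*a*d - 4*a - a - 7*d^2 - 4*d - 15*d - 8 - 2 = a*(-7*d - 5) - 7*d^2 - 19*d - 10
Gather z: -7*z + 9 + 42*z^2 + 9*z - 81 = 42*z^2 + 2*z - 72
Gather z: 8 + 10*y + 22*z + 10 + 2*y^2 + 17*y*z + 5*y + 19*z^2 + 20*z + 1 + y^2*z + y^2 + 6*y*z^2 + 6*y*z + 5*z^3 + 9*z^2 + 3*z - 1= 3*y^2 + 15*y + 5*z^3 + z^2*(6*y + 28) + z*(y^2 + 23*y + 45) + 18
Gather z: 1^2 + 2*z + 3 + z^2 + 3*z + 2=z^2 + 5*z + 6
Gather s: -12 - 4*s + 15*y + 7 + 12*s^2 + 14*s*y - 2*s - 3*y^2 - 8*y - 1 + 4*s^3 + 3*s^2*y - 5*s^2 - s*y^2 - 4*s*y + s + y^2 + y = 4*s^3 + s^2*(3*y + 7) + s*(-y^2 + 10*y - 5) - 2*y^2 + 8*y - 6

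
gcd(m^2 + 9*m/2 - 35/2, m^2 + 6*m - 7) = m + 7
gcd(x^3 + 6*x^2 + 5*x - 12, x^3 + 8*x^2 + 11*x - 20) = x^2 + 3*x - 4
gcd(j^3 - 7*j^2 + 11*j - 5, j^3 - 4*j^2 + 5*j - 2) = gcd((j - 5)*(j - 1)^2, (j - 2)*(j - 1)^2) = j^2 - 2*j + 1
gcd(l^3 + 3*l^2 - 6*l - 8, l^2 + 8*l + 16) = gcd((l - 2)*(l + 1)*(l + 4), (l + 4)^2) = l + 4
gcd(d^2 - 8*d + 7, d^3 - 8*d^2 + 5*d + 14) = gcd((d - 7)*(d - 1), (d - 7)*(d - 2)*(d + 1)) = d - 7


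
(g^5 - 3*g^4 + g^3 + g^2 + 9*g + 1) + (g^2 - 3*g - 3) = g^5 - 3*g^4 + g^3 + 2*g^2 + 6*g - 2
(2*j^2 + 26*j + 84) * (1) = 2*j^2 + 26*j + 84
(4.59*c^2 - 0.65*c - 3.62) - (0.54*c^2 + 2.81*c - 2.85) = 4.05*c^2 - 3.46*c - 0.77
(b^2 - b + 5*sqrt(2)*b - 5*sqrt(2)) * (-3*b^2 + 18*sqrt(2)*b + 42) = -3*b^4 + 3*b^3 + 3*sqrt(2)*b^3 - 3*sqrt(2)*b^2 + 222*b^2 - 222*b + 210*sqrt(2)*b - 210*sqrt(2)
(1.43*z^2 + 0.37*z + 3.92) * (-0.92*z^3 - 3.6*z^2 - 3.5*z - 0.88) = -1.3156*z^5 - 5.4884*z^4 - 9.9434*z^3 - 16.6654*z^2 - 14.0456*z - 3.4496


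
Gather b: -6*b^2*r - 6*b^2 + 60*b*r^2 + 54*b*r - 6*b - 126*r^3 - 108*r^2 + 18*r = b^2*(-6*r - 6) + b*(60*r^2 + 54*r - 6) - 126*r^3 - 108*r^2 + 18*r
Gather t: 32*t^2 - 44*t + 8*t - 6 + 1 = 32*t^2 - 36*t - 5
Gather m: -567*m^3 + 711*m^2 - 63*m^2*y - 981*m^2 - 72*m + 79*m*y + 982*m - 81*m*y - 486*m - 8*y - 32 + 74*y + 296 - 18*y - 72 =-567*m^3 + m^2*(-63*y - 270) + m*(424 - 2*y) + 48*y + 192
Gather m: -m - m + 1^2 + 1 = 2 - 2*m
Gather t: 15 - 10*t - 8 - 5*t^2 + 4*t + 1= -5*t^2 - 6*t + 8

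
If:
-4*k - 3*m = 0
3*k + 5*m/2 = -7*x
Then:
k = 21*x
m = -28*x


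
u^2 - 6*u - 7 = (u - 7)*(u + 1)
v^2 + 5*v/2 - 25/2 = (v - 5/2)*(v + 5)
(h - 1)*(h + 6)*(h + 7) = h^3 + 12*h^2 + 29*h - 42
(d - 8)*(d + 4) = d^2 - 4*d - 32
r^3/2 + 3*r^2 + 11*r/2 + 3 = (r/2 + 1)*(r + 1)*(r + 3)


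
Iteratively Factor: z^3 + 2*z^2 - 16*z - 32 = (z - 4)*(z^2 + 6*z + 8) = (z - 4)*(z + 4)*(z + 2)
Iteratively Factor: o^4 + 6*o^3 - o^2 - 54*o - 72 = (o + 3)*(o^3 + 3*o^2 - 10*o - 24) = (o - 3)*(o + 3)*(o^2 + 6*o + 8) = (o - 3)*(o + 2)*(o + 3)*(o + 4)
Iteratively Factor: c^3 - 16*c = (c)*(c^2 - 16) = c*(c + 4)*(c - 4)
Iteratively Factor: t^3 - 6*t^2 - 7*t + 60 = (t - 4)*(t^2 - 2*t - 15) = (t - 5)*(t - 4)*(t + 3)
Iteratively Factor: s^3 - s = (s - 1)*(s^2 + s) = s*(s - 1)*(s + 1)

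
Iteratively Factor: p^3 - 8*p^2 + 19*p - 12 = (p - 1)*(p^2 - 7*p + 12) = (p - 4)*(p - 1)*(p - 3)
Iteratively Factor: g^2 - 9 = (g - 3)*(g + 3)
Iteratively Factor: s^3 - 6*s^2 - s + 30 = (s - 3)*(s^2 - 3*s - 10) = (s - 5)*(s - 3)*(s + 2)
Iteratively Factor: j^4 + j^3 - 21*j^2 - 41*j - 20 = (j - 5)*(j^3 + 6*j^2 + 9*j + 4) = (j - 5)*(j + 1)*(j^2 + 5*j + 4) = (j - 5)*(j + 1)*(j + 4)*(j + 1)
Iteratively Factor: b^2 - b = (b)*(b - 1)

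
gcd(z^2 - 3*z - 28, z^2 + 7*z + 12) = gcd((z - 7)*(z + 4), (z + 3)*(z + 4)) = z + 4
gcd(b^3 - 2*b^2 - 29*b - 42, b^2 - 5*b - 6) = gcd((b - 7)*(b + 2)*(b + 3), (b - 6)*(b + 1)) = 1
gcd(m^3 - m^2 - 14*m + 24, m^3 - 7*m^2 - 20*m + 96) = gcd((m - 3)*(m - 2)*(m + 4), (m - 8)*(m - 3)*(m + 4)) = m^2 + m - 12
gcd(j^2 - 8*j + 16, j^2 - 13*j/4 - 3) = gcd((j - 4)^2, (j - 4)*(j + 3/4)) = j - 4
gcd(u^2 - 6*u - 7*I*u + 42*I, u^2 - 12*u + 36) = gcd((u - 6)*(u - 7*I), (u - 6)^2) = u - 6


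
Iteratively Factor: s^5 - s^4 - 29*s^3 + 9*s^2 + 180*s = (s - 3)*(s^4 + 2*s^3 - 23*s^2 - 60*s) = (s - 3)*(s + 3)*(s^3 - s^2 - 20*s) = (s - 5)*(s - 3)*(s + 3)*(s^2 + 4*s) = s*(s - 5)*(s - 3)*(s + 3)*(s + 4)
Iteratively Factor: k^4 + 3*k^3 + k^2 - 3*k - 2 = (k + 1)*(k^3 + 2*k^2 - k - 2) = (k + 1)*(k + 2)*(k^2 - 1) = (k + 1)^2*(k + 2)*(k - 1)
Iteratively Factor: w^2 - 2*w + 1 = (w - 1)*(w - 1)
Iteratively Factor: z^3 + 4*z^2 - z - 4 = (z + 1)*(z^2 + 3*z - 4) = (z + 1)*(z + 4)*(z - 1)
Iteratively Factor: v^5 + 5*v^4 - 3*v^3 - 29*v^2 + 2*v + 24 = (v + 4)*(v^4 + v^3 - 7*v^2 - v + 6) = (v + 1)*(v + 4)*(v^3 - 7*v + 6) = (v - 2)*(v + 1)*(v + 4)*(v^2 + 2*v - 3) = (v - 2)*(v + 1)*(v + 3)*(v + 4)*(v - 1)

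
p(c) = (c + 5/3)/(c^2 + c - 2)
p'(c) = (-2*c - 1)*(c + 5/3)/(c^2 + c - 2)^2 + 1/(c^2 + c - 2) = (c^2 + c - (2*c + 1)*(3*c + 5)/3 - 2)/(c^2 + c - 2)^2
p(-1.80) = 0.24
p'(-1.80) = -2.89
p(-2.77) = -0.38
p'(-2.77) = -0.25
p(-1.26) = -0.24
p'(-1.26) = -0.38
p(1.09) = 9.91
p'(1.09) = -109.75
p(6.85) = 0.16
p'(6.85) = -0.03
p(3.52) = 0.37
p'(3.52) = -0.14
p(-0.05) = -0.79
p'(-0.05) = -0.84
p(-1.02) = -0.33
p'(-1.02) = -0.33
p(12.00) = 0.09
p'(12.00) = -0.00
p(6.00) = 0.19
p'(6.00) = -0.04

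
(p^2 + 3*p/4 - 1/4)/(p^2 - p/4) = (p + 1)/p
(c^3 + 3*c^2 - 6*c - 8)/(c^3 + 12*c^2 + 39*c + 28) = (c - 2)/(c + 7)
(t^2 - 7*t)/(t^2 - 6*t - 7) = t/(t + 1)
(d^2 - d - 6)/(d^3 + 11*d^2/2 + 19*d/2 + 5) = 2*(d - 3)/(2*d^2 + 7*d + 5)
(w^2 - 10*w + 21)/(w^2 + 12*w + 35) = (w^2 - 10*w + 21)/(w^2 + 12*w + 35)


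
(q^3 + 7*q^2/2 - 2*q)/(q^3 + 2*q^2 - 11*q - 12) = q*(2*q - 1)/(2*(q^2 - 2*q - 3))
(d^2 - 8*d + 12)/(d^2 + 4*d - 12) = (d - 6)/(d + 6)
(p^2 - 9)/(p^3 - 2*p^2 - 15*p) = (p - 3)/(p*(p - 5))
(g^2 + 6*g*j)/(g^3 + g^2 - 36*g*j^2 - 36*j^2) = g/(g^2 - 6*g*j + g - 6*j)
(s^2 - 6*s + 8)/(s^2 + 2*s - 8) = (s - 4)/(s + 4)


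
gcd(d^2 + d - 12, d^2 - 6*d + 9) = d - 3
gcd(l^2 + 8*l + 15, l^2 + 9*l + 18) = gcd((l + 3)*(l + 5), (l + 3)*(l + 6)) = l + 3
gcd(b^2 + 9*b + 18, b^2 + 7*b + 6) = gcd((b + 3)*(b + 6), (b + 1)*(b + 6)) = b + 6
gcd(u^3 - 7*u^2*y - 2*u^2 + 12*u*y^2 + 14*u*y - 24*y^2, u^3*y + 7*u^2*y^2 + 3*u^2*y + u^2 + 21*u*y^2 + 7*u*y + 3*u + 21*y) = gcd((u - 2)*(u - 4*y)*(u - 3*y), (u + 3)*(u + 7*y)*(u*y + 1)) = 1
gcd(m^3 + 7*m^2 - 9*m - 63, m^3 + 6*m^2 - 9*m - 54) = m^2 - 9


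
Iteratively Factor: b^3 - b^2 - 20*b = (b + 4)*(b^2 - 5*b) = (b - 5)*(b + 4)*(b)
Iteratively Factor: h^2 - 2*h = (h)*(h - 2)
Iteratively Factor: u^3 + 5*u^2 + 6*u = (u + 2)*(u^2 + 3*u) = (u + 2)*(u + 3)*(u)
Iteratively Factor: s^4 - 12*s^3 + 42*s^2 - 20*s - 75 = (s - 5)*(s^3 - 7*s^2 + 7*s + 15) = (s - 5)^2*(s^2 - 2*s - 3) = (s - 5)^2*(s - 3)*(s + 1)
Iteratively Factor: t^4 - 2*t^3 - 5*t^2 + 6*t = (t - 3)*(t^3 + t^2 - 2*t) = (t - 3)*(t + 2)*(t^2 - t) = t*(t - 3)*(t + 2)*(t - 1)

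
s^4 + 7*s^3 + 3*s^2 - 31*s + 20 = (s - 1)^2*(s + 4)*(s + 5)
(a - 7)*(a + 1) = a^2 - 6*a - 7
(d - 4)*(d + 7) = d^2 + 3*d - 28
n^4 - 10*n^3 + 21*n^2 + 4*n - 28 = (n - 7)*(n - 2)^2*(n + 1)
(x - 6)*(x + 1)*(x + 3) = x^3 - 2*x^2 - 21*x - 18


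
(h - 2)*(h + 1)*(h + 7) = h^3 + 6*h^2 - 9*h - 14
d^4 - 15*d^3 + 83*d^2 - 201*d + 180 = (d - 5)*(d - 4)*(d - 3)^2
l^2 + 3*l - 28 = (l - 4)*(l + 7)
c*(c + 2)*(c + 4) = c^3 + 6*c^2 + 8*c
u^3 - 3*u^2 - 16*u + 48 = (u - 4)*(u - 3)*(u + 4)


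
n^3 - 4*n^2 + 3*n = n*(n - 3)*(n - 1)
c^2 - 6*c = c*(c - 6)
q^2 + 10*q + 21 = (q + 3)*(q + 7)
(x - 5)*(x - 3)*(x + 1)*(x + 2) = x^4 - 5*x^3 - 7*x^2 + 29*x + 30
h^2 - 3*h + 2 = (h - 2)*(h - 1)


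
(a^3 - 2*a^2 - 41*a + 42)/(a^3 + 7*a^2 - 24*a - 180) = (a^2 - 8*a + 7)/(a^2 + a - 30)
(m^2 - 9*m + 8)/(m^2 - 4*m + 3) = (m - 8)/(m - 3)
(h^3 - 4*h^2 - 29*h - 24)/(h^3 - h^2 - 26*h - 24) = (h^2 - 5*h - 24)/(h^2 - 2*h - 24)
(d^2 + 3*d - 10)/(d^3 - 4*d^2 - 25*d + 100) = (d - 2)/(d^2 - 9*d + 20)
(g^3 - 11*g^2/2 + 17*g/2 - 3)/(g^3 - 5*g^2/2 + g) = (g - 3)/g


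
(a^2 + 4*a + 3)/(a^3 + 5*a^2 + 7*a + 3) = 1/(a + 1)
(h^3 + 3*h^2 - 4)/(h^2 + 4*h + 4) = h - 1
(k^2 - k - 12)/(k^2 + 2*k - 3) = (k - 4)/(k - 1)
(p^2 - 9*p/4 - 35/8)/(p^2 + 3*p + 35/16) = 2*(2*p - 7)/(4*p + 7)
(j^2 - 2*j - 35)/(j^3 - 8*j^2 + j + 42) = (j + 5)/(j^2 - j - 6)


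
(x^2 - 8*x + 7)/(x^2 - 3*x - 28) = (x - 1)/(x + 4)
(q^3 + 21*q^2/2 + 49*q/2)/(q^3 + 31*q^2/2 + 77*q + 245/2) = q/(q + 5)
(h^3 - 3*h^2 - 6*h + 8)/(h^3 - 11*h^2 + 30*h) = (h^3 - 3*h^2 - 6*h + 8)/(h*(h^2 - 11*h + 30))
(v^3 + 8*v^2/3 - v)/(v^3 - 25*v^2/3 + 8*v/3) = (v + 3)/(v - 8)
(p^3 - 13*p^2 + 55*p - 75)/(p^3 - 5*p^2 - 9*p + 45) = (p - 5)/(p + 3)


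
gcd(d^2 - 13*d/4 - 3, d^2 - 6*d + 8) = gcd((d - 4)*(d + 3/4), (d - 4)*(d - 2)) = d - 4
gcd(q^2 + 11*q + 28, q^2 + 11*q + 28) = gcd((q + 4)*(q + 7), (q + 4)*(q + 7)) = q^2 + 11*q + 28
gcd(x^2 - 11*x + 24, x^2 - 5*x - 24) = x - 8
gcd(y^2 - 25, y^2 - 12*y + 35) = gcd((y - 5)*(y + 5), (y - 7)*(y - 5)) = y - 5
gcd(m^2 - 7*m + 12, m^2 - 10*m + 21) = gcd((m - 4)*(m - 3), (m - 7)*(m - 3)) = m - 3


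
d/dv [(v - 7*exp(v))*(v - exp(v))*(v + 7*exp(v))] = -v^2*exp(v) + 3*v^2 - 98*v*exp(2*v) - 2*v*exp(v) + 147*exp(3*v) - 49*exp(2*v)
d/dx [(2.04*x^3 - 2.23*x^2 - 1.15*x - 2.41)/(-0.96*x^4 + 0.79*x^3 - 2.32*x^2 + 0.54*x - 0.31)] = (1.9584*x^6 - 4.2816*x^5 - 6.2831*x^4 - 5.2342*x^3 - 0.0576999999999994*x^2 - 9.7998*x + 1.6579)/(0.9216*x^8 - 1.5168*x^7 + 5.0785*x^6 - 4.7024*x^5 + 6.8308*x^4 - 2.9954*x^3 + 1.73*x^2 - 0.3348*x + 0.0961)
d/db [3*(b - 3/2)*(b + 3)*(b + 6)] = 9*b^2 + 45*b + 27/2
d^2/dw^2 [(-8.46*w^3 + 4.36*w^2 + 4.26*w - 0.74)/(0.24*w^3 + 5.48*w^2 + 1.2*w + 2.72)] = (22.755456*w^6 + 16.0911360000002*w^5 + 91.8432000000001*w^4 + 368.4816*w^3 - 723.595968*w^2 - 782.828928*w + 56.633856)/(0.013824*w^9 + 0.946944*w^8 + 21.829248*w^7 + 174.506048*w^6 + 130.610304*w^5 + 273.421824*w^4 + 114.375168*w^3 + 133.380096*w^2 + 26.63424*w + 20.123648)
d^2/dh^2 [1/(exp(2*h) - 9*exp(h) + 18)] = ((9 - 4*exp(h))*(exp(2*h) - 9*exp(h) + 18) + 2*(2*exp(h) - 9)^2*exp(h))*exp(h)/(exp(2*h) - 9*exp(h) + 18)^3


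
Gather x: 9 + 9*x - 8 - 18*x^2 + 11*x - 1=-18*x^2 + 20*x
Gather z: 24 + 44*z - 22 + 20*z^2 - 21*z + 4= 20*z^2 + 23*z + 6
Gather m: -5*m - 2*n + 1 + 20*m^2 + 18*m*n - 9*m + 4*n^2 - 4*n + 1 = 20*m^2 + m*(18*n - 14) + 4*n^2 - 6*n + 2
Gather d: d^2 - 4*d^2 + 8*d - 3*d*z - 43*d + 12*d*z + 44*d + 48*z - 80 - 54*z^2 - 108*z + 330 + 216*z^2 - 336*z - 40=-3*d^2 + d*(9*z + 9) + 162*z^2 - 396*z + 210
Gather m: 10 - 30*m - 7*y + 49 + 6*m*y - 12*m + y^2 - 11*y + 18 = m*(6*y - 42) + y^2 - 18*y + 77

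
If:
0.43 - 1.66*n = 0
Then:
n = 0.26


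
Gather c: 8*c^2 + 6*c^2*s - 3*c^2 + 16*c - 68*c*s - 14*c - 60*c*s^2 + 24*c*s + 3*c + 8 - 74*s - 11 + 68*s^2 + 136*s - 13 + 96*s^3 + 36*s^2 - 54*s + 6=c^2*(6*s + 5) + c*(-60*s^2 - 44*s + 5) + 96*s^3 + 104*s^2 + 8*s - 10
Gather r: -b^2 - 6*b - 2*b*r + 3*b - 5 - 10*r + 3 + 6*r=-b^2 - 3*b + r*(-2*b - 4) - 2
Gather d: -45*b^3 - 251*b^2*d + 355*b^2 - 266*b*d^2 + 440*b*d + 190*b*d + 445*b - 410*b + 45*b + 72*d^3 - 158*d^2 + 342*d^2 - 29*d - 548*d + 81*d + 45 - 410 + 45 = -45*b^3 + 355*b^2 + 80*b + 72*d^3 + d^2*(184 - 266*b) + d*(-251*b^2 + 630*b - 496) - 320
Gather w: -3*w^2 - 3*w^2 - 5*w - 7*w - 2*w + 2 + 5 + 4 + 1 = -6*w^2 - 14*w + 12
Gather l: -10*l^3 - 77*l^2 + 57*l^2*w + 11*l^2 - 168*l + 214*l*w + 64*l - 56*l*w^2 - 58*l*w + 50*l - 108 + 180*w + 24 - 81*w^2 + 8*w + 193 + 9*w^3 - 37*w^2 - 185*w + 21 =-10*l^3 + l^2*(57*w - 66) + l*(-56*w^2 + 156*w - 54) + 9*w^3 - 118*w^2 + 3*w + 130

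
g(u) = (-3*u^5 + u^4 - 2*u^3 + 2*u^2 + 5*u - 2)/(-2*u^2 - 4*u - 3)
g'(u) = (4*u + 4)*(-3*u^5 + u^4 - 2*u^3 + 2*u^2 + 5*u - 2)/(-2*u^2 - 4*u - 3)^2 + (-15*u^4 + 4*u^3 - 6*u^2 + 4*u + 5)/(-2*u^2 - 4*u - 3) = (18*u^6 + 44*u^5 + 37*u^4 + 4*u^3 + 20*u^2 - 20*u - 23)/(4*u^4 + 16*u^3 + 28*u^2 + 24*u + 9)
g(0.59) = -0.19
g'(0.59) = -0.51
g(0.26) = 0.14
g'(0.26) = -1.52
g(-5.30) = -359.67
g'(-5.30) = 169.29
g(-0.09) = 0.92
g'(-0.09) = -2.98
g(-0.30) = 1.64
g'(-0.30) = -3.85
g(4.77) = 104.17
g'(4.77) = 74.57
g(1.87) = 3.15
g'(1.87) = 7.41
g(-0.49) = 2.36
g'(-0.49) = -3.34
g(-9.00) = -1436.29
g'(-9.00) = 433.23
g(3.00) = 20.33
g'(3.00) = 24.81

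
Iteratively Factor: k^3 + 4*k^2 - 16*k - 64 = (k - 4)*(k^2 + 8*k + 16) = (k - 4)*(k + 4)*(k + 4)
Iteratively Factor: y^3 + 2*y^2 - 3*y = (y)*(y^2 + 2*y - 3) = y*(y - 1)*(y + 3)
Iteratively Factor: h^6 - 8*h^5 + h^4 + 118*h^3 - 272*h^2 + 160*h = (h - 2)*(h^5 - 6*h^4 - 11*h^3 + 96*h^2 - 80*h) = (h - 2)*(h - 1)*(h^4 - 5*h^3 - 16*h^2 + 80*h) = (h - 2)*(h - 1)*(h + 4)*(h^3 - 9*h^2 + 20*h) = h*(h - 2)*(h - 1)*(h + 4)*(h^2 - 9*h + 20) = h*(h - 5)*(h - 2)*(h - 1)*(h + 4)*(h - 4)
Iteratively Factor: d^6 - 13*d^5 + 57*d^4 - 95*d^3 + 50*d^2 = (d - 1)*(d^5 - 12*d^4 + 45*d^3 - 50*d^2) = (d - 5)*(d - 1)*(d^4 - 7*d^3 + 10*d^2) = d*(d - 5)*(d - 1)*(d^3 - 7*d^2 + 10*d) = d*(d - 5)*(d - 2)*(d - 1)*(d^2 - 5*d) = d*(d - 5)^2*(d - 2)*(d - 1)*(d)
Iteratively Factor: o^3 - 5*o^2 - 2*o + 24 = (o + 2)*(o^2 - 7*o + 12) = (o - 4)*(o + 2)*(o - 3)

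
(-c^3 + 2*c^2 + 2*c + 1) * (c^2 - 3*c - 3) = -c^5 + 5*c^4 - c^3 - 11*c^2 - 9*c - 3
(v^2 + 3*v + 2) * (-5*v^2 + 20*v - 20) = -5*v^4 + 5*v^3 + 30*v^2 - 20*v - 40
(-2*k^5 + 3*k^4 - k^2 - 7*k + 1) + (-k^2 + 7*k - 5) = -2*k^5 + 3*k^4 - 2*k^2 - 4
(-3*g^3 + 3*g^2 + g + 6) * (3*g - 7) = -9*g^4 + 30*g^3 - 18*g^2 + 11*g - 42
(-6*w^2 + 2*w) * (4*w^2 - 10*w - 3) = -24*w^4 + 68*w^3 - 2*w^2 - 6*w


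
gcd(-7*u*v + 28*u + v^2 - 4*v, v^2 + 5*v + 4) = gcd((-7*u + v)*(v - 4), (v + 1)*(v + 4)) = 1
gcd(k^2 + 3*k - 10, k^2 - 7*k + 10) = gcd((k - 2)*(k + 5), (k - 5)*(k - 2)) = k - 2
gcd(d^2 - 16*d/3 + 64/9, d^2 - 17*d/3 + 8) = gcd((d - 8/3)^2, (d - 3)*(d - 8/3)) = d - 8/3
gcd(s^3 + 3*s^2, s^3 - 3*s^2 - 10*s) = s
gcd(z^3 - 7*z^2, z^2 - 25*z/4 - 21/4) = z - 7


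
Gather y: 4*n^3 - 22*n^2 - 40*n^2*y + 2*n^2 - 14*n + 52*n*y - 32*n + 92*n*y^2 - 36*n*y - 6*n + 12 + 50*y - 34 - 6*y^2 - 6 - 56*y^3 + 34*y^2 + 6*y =4*n^3 - 20*n^2 - 52*n - 56*y^3 + y^2*(92*n + 28) + y*(-40*n^2 + 16*n + 56) - 28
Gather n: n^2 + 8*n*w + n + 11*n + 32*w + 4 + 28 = n^2 + n*(8*w + 12) + 32*w + 32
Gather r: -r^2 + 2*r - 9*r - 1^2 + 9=-r^2 - 7*r + 8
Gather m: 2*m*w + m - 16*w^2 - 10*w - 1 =m*(2*w + 1) - 16*w^2 - 10*w - 1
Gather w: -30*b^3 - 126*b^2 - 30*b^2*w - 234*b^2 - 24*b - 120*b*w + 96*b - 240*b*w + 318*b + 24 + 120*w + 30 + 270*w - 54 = -30*b^3 - 360*b^2 + 390*b + w*(-30*b^2 - 360*b + 390)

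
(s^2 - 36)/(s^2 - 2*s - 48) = (s - 6)/(s - 8)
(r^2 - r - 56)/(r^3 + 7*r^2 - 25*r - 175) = (r - 8)/(r^2 - 25)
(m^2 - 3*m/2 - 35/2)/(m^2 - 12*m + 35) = (m + 7/2)/(m - 7)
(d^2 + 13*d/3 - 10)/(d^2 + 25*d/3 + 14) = (3*d - 5)/(3*d + 7)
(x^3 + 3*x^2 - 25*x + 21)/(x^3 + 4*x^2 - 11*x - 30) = (x^2 + 6*x - 7)/(x^2 + 7*x + 10)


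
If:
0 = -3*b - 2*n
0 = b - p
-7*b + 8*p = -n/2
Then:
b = 0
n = 0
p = 0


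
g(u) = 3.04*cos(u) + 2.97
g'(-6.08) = -0.61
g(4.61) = 2.66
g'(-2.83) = 0.93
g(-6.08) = 5.95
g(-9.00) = 0.20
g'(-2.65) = 1.43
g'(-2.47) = 1.89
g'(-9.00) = 1.25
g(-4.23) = 1.56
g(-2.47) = 0.59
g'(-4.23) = -2.69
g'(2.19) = -2.48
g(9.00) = 0.20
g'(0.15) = -0.45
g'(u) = -3.04*sin(u)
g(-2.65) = 0.29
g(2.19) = 1.21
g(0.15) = 5.98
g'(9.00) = -1.25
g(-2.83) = 0.08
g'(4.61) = 3.02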